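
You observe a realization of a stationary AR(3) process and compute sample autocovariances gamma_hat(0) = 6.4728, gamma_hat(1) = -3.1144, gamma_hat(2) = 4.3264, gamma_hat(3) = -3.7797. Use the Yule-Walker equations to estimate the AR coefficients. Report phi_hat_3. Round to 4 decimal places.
\hat\phi_{3} = -0.3300

The Yule-Walker equations for an AR(p) process read, in matrix form,
  Gamma_p phi = r_p,   with   (Gamma_p)_{ij} = gamma(|i - j|),
                       (r_p)_i = gamma(i),   i,j = 1..p.
Substitute the sample gammas (Toeplitz matrix and right-hand side of size 3):
  Gamma_p = [[6.4728, -3.1144, 4.3264], [-3.1144, 6.4728, -3.1144], [4.3264, -3.1144, 6.4728]]
  r_p     = [-3.1144, 4.3264, -3.7797]
Written out (R1..R3):
  (R1) 6.4728 phi_1 - 3.1144 phi_2 + 4.3264 phi_3 = -3.1144
  (R2) -3.1144 phi_1 + 6.4728 phi_2 - 3.1144 phi_3 = 4.3264
  (R3) 4.3264 phi_1 - 3.1144 phi_2 + 6.4728 phi_3 = -3.7797
Gaussian elimination:
  R2 <- R2 - (-3.1144/6.4728) R1 = R2 - (-0.481152) R1:  4.974301 phi_2 - 1.032744 phi_3 = 2.827901
  R3 <- R3 - (4.3264/6.4728) R1 = R3 - (0.668397) R1:  -1.032744 phi_2 + 3.581047 phi_3 = -1.698044
  R3 <- R3 - (-1.032744/4.974301) R2 = R3 - (-0.207616) R2:  3.366633 phi_3 = -1.110927
Back-substitution:
  phi_hat_3 = -1.110927 / 3.366633 = -0.329982
  phi_hat_2 = (2.827901 - (-1.032744)(-0.329982)) / 4.974301 = 0.499993
  phi_hat_1 = (-3.1144 - (-3.1144)(0.499993) - (4.3264)(-0.329982)) / 6.4728 = -0.020021
So phi_hat = [-0.0200, 0.5000, -0.3300].
Therefore phi_hat_3 = -0.3300.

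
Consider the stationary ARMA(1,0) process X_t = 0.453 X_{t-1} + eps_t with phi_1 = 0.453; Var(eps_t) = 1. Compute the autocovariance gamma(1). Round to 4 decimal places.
\gamma(1) = 0.5700

Multiply the model equation by X_{t-k} and take expectations. With theta_0 = psi_0 = 1 and psi_j the MA(infinity) weights, this gives
  gamma(k) - sum_i phi_i gamma(k-i) = c_k,
  c_k = sigma^2 * sum_{j=k..q} theta_j psi_{j-k}   (c_k = 0 for k > q),
using gamma(-m) = gamma(m).
Pure AR (q = 0): c_0 = sigma^2 = 1, c_k = 0 for k >= 1.
Equations for k = 0 and k = 1 (AR order 1):
  gamma(0) = phi_1 gamma(1) + c_0
  gamma(1) = phi_1 gamma(0) + c_1
Substituting the second into the first: gamma(0) (1 - phi_1^2) = c_0 + phi_1 c_1, so
  gamma(0) = c_0 / (1 - phi_1^2) = 1 / (1 - (0.453)^2) = 1 / 0.794791 = 1.258192.
  gamma(1) = phi_1 gamma(0) = (0.453)(1.258192) = 0.569961.
Therefore gamma(1) = 0.5700 (to 4 decimal places).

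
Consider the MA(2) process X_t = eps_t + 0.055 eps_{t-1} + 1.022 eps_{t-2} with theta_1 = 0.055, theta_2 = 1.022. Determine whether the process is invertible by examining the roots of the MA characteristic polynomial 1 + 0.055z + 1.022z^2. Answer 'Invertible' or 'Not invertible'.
\text{Not invertible}

The MA(q) characteristic polynomial is P(z) = 1 + 0.055z + 1.022z^2.
Invertibility requires all roots to lie outside the unit circle, i.e. |z| > 1 for every root.
Set 1 + (0.055) z + (1.022) z^2 = 0, i.e. a z^2 + b z + c = 0 with a = 1.022, b = 0.055, c = 1.
Discriminant D = b^2 - 4ac = (0.055)^2 - 4*(1.022)*1 = 0.003025 - (4.088) = -4.084975.
D < 0, so the roots are the complex-conjugate pair z = (-b +/- i sqrt(-D)) / (2a) = -0.0269 +/- 0.9888i.
For a conjugate pair |z|^2 = z * conj(z) = (product of roots) = c/a = 1/(1.022) = 0.978474, so |z| = sqrt(0.978474) = 0.9892 for both roots.
Moduli of all roots: 0.9892, 0.9892.
All moduli strictly greater than 1? No.
Verdict: Not invertible.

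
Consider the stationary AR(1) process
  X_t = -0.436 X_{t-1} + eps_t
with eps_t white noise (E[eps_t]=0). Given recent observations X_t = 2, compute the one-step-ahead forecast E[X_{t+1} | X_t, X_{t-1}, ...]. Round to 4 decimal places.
E[X_{t+1} \mid \mathcal F_t] = -0.8720

For an AR(p) model X_t = c + sum_i phi_i X_{t-i} + eps_t, the
one-step-ahead conditional mean is
  E[X_{t+1} | X_t, ...] = c + sum_i phi_i X_{t+1-i}.
Substitute known values:
  E[X_{t+1} | ...] = (-0.436) * (2)
                   = -0.8720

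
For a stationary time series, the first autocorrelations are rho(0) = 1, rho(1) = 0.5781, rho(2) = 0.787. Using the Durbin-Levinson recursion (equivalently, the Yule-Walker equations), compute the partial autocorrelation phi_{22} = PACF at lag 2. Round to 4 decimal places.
\phi_{22} = 0.6801

The PACF at lag k is phi_{kk}, the last component of the solution
to the Yule-Walker system G_k phi = r_k where
  (G_k)_{ij} = rho(|i - j|), (r_k)_i = rho(i), i,j = 1..k.
Equivalently, Durbin-Levinson gives phi_{kk} iteratively:
  phi_{11} = rho(1)
  phi_{kk} = [rho(k) - sum_{j=1..k-1} phi_{k-1,j} rho(k-j)]
            / [1 - sum_{j=1..k-1} phi_{k-1,j} rho(j)],
  phi_{k,j} = phi_{k-1,j} - phi_{kk} phi_{k-1,k-j},  j = 1..k-1.
Step k = 1:
  phi_11 = rho(1) = 0.5781.
Step k = 2:
  phi_22 = [rho(2) - phi_11 rho(1)] / [1 - phi_11 rho(1)] = [0.787 - (0.5781)(0.5781)] / [1 - (0.5781)(0.5781)]
         = 0.45280039 / 0.66580039 = 0.6801.
Therefore phi_{22} = 0.6801.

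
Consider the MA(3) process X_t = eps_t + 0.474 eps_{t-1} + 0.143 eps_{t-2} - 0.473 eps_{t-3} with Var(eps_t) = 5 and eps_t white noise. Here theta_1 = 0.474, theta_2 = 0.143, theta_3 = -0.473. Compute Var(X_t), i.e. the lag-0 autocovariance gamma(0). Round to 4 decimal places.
\gamma(0) = 7.3443

For an MA(q) process X_t = eps_t + sum_i theta_i eps_{t-i} with
Var(eps_t) = sigma^2, the variance is
  gamma(0) = sigma^2 * (1 + sum_i theta_i^2).
  sum_i theta_i^2 = (0.474)^2 + (0.143)^2 + (-0.473)^2 = 0.224676 + 0.020449 + 0.223729 = 0.468854.
  gamma(0) = 5 * (1 + 0.468854) = 5 * 1.468854 = 7.34427, which rounds to 7.3443.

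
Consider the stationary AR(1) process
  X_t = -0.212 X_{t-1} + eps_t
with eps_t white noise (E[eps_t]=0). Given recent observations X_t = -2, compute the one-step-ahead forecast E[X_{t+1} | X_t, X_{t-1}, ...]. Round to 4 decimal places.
E[X_{t+1} \mid \mathcal F_t] = 0.4240

For an AR(p) model X_t = c + sum_i phi_i X_{t-i} + eps_t, the
one-step-ahead conditional mean is
  E[X_{t+1} | X_t, ...] = c + sum_i phi_i X_{t+1-i}.
Substitute known values:
  E[X_{t+1} | ...] = (-0.212) * (-2)
                   = 0.4240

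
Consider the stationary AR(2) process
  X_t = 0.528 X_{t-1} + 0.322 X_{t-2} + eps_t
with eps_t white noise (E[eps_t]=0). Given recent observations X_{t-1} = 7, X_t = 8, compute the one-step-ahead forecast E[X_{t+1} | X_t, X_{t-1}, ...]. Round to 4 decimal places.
E[X_{t+1} \mid \mathcal F_t] = 6.4780

For an AR(p) model X_t = c + sum_i phi_i X_{t-i} + eps_t, the
one-step-ahead conditional mean is
  E[X_{t+1} | X_t, ...] = c + sum_i phi_i X_{t+1-i}.
Substitute known values:
  E[X_{t+1} | ...] = (0.528) * (8) + (0.322) * (7)
                   = 6.4780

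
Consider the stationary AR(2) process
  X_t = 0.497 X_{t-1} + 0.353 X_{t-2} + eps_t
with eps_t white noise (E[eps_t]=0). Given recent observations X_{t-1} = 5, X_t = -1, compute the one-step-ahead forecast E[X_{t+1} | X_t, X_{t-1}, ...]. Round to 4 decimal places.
E[X_{t+1} \mid \mathcal F_t] = 1.2680

For an AR(p) model X_t = c + sum_i phi_i X_{t-i} + eps_t, the
one-step-ahead conditional mean is
  E[X_{t+1} | X_t, ...] = c + sum_i phi_i X_{t+1-i}.
Substitute known values:
  E[X_{t+1} | ...] = (0.497) * (-1) + (0.353) * (5)
                   = 1.2680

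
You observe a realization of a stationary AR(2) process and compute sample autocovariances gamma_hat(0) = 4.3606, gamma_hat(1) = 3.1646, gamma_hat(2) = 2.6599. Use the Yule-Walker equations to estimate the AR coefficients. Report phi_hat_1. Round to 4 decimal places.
\hat\phi_{1} = 0.5980

The Yule-Walker equations for an AR(p) process read, in matrix form,
  Gamma_p phi = r_p,   with   (Gamma_p)_{ij} = gamma(|i - j|),
                       (r_p)_i = gamma(i),   i,j = 1..p.
Substitute the sample gammas (Toeplitz matrix and right-hand side of size 2):
  Gamma_p = [[4.3606, 3.1646], [3.1646, 4.3606]]
  r_p     = [3.1646, 2.6599]
Written out:
  4.3606 phi_1 + 3.1646 phi_2 = 3.1646
  3.1646 phi_1 + 4.3606 phi_2 = 2.6599
Solve by Cramer's rule:
  det = gamma(0)^2 - gamma(1)^2 = (4.3606)^2 - (3.1646)^2 = 19.01483236 - 10.01469316 = 9.0001392
  phi_hat_1 = [gamma(1) gamma(0) - gamma(1) gamma(2)] / det = [(3.1646)(4.3606) - (3.1646)(2.6599)] / 9.0001392 = 5.38203522 / 9.0001392 = 0.598
  phi_hat_2 = [gamma(0) gamma(2) - gamma(1)^2] / det = [(4.3606)(2.6599) - (3.1646)^2] / 9.0001392 = 1.58406678 / 9.0001392 = 0.176
So phi_hat = [0.5980, 0.1760].
Therefore phi_hat_1 = 0.5980.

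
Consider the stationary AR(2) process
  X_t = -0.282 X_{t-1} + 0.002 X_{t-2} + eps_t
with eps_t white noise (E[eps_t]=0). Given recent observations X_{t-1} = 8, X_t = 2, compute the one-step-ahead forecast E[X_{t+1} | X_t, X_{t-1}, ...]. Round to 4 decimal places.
E[X_{t+1} \mid \mathcal F_t] = -0.5480

For an AR(p) model X_t = c + sum_i phi_i X_{t-i} + eps_t, the
one-step-ahead conditional mean is
  E[X_{t+1} | X_t, ...] = c + sum_i phi_i X_{t+1-i}.
Substitute known values:
  E[X_{t+1} | ...] = (-0.282) * (2) + (0.002) * (8)
                   = -0.5480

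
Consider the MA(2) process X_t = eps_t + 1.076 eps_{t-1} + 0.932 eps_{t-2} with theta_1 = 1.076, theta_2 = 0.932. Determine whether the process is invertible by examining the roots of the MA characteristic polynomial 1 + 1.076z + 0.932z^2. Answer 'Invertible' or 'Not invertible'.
\text{Invertible}

The MA(q) characteristic polynomial is P(z) = 1 + 1.076z + 0.932z^2.
Invertibility requires all roots to lie outside the unit circle, i.e. |z| > 1 for every root.
Set 1 + (1.076) z + (0.932) z^2 = 0, i.e. a z^2 + b z + c = 0 with a = 0.932, b = 1.076, c = 1.
Discriminant D = b^2 - 4ac = (1.076)^2 - 4*(0.932)*1 = 1.157776 - (3.728) = -2.570224.
D < 0, so the roots are the complex-conjugate pair z = (-b +/- i sqrt(-D)) / (2a) = -0.5773 +/- 0.8601i.
For a conjugate pair |z|^2 = z * conj(z) = (product of roots) = c/a = 1/(0.932) = 1.072961, so |z| = sqrt(1.072961) = 1.0358 for both roots.
Moduli of all roots: 1.0358, 1.0358.
All moduli strictly greater than 1? Yes.
Verdict: Invertible.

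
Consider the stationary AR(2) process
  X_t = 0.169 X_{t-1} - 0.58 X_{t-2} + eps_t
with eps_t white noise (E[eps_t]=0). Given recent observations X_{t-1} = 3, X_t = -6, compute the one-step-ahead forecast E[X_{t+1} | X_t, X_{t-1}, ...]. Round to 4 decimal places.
E[X_{t+1} \mid \mathcal F_t] = -2.7540

For an AR(p) model X_t = c + sum_i phi_i X_{t-i} + eps_t, the
one-step-ahead conditional mean is
  E[X_{t+1} | X_t, ...] = c + sum_i phi_i X_{t+1-i}.
Substitute known values:
  E[X_{t+1} | ...] = (0.169) * (-6) + (-0.58) * (3)
                   = -2.7540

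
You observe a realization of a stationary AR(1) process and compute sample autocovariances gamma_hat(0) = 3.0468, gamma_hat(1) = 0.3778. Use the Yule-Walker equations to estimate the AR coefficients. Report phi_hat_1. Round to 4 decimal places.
\hat\phi_{1} = 0.1240

The Yule-Walker equations for an AR(p) process read, in matrix form,
  Gamma_p phi = r_p,   with   (Gamma_p)_{ij} = gamma(|i - j|),
                       (r_p)_i = gamma(i),   i,j = 1..p.
Substitute the sample gammas (Toeplitz matrix and right-hand side of size 1):
  Gamma_p = [[3.0468]]
  r_p     = [0.3778]
With p = 1 this is the single equation gamma(0) phi_1 = gamma(1):
  phi_hat_1 = gamma(1) / gamma(0) = 0.3778 / 3.0468 = 0.1240.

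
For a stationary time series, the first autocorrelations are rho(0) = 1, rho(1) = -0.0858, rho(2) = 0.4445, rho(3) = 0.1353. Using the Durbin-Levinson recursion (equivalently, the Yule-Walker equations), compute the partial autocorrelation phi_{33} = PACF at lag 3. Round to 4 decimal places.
\phi_{33} = 0.2430

The PACF at lag k is phi_{kk}, the last component of the solution
to the Yule-Walker system G_k phi = r_k where
  (G_k)_{ij} = rho(|i - j|), (r_k)_i = rho(i), i,j = 1..k.
Equivalently, Durbin-Levinson gives phi_{kk} iteratively:
  phi_{11} = rho(1)
  phi_{kk} = [rho(k) - sum_{j=1..k-1} phi_{k-1,j} rho(k-j)]
            / [1 - sum_{j=1..k-1} phi_{k-1,j} rho(j)],
  phi_{k,j} = phi_{k-1,j} - phi_{kk} phi_{k-1,k-j},  j = 1..k-1.
Step k = 1:
  phi_11 = rho(1) = -0.0858.
Step k = 2:
  phi_22 = [rho(2) - phi_11 rho(1)] / [1 - phi_11 rho(1)] = [0.4445 - (-0.0858)(-0.0858)] / [1 - (-0.0858)(-0.0858)]
         = 0.43713836 / 0.99263836 = 0.44038.
  Update: phi_21 = phi_11 - phi_22 phi_11 = -0.0858 - (0.44038)(-0.0858) = -0.048015.
Step k = 3:
  phi_33 = [rho(3) - phi_21 rho(2) - phi_22 rho(1)] / [1 - phi_21 rho(1) - phi_22 rho(2)]
    numerator   = 0.1353 - (-0.048015)(0.4445) - (0.44038)(-0.0858) = 0.19442746
    denominator = 1 - (-0.048015)(-0.0858) - (0.44038)(0.4445) = 0.80013125
  phi_33 = 0.19442746 / 0.80013125 = 0.243.
Therefore phi_{33} = 0.2430.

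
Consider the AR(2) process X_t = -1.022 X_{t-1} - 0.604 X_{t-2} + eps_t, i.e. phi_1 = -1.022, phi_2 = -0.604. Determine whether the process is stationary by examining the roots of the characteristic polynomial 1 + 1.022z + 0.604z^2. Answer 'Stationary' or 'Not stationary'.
\text{Stationary}

The AR(p) characteristic polynomial is P(z) = 1 + 1.022z + 0.604z^2.
Stationarity requires all roots to lie outside the unit circle, i.e. |z| > 1 for every root.
Set 1 + (1.022) z + (0.604) z^2 = 0, i.e. a z^2 + b z + c = 0 with a = 0.604, b = 1.022, c = 1.
Discriminant D = b^2 - 4ac = (1.022)^2 - 4*(0.604)*1 = 1.044484 - (2.416) = -1.371516.
D < 0, so the roots are the complex-conjugate pair z = (-b +/- i sqrt(-D)) / (2a) = -0.846 +/- 0.9695i.
For a conjugate pair |z|^2 = z * conj(z) = (product of roots) = c/a = 1/(0.604) = 1.655629, so |z| = sqrt(1.655629) = 1.2867 for both roots.
Moduli of all roots: 1.2867, 1.2867.
All moduli strictly greater than 1? Yes.
Verdict: Stationary.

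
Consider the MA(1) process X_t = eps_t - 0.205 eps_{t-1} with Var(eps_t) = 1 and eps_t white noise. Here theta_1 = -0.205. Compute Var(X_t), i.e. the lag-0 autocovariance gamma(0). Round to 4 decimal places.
\gamma(0) = 1.0420

For an MA(q) process X_t = eps_t + sum_i theta_i eps_{t-i} with
Var(eps_t) = sigma^2, the variance is
  gamma(0) = sigma^2 * (1 + sum_i theta_i^2).
  sum_i theta_i^2 = (-0.205)^2 = 0.042025.
  gamma(0) = 1 * (1 + 0.042025) = 1 * 1.042025 = 1.042025, which rounds to 1.0420.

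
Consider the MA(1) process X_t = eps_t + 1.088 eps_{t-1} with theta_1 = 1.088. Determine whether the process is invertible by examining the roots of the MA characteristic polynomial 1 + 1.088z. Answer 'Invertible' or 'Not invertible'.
\text{Not invertible}

The MA(q) characteristic polynomial is P(z) = 1 + 1.088z.
Invertibility requires all roots to lie outside the unit circle, i.e. |z| > 1 for every root.
This is linear in z: 1 + (1.088) z = 0  =>  z = -1/(1.088) = -0.919118,  |z| = 0.919118.
Moduli of all roots: 0.9191.
All moduli strictly greater than 1? No.
Verdict: Not invertible.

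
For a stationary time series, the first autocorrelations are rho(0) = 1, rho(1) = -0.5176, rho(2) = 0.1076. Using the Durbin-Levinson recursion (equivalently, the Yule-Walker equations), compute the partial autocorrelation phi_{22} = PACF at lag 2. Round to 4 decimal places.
\phi_{22} = -0.2190

The PACF at lag k is phi_{kk}, the last component of the solution
to the Yule-Walker system G_k phi = r_k where
  (G_k)_{ij} = rho(|i - j|), (r_k)_i = rho(i), i,j = 1..k.
Equivalently, Durbin-Levinson gives phi_{kk} iteratively:
  phi_{11} = rho(1)
  phi_{kk} = [rho(k) - sum_{j=1..k-1} phi_{k-1,j} rho(k-j)]
            / [1 - sum_{j=1..k-1} phi_{k-1,j} rho(j)],
  phi_{k,j} = phi_{k-1,j} - phi_{kk} phi_{k-1,k-j},  j = 1..k-1.
Step k = 1:
  phi_11 = rho(1) = -0.5176.
Step k = 2:
  phi_22 = [rho(2) - phi_11 rho(1)] / [1 - phi_11 rho(1)] = [0.1076 - (-0.5176)(-0.5176)] / [1 - (-0.5176)(-0.5176)]
         = -0.16030976 / 0.73209024 = -0.219.
Therefore phi_{22} = -0.2190.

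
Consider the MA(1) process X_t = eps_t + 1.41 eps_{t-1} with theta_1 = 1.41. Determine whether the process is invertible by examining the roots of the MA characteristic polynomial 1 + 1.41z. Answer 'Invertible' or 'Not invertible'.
\text{Not invertible}

The MA(q) characteristic polynomial is P(z) = 1 + 1.41z.
Invertibility requires all roots to lie outside the unit circle, i.e. |z| > 1 for every root.
This is linear in z: 1 + (1.41) z = 0  =>  z = -1/(1.41) = -0.70922,  |z| = 0.70922.
Moduli of all roots: 0.7092.
All moduli strictly greater than 1? No.
Verdict: Not invertible.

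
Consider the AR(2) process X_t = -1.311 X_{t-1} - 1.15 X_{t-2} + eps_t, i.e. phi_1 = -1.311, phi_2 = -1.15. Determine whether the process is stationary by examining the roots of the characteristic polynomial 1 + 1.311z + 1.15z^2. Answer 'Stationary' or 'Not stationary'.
\text{Not stationary}

The AR(p) characteristic polynomial is P(z) = 1 + 1.311z + 1.15z^2.
Stationarity requires all roots to lie outside the unit circle, i.e. |z| > 1 for every root.
Set 1 + (1.311) z + (1.15) z^2 = 0, i.e. a z^2 + b z + c = 0 with a = 1.15, b = 1.311, c = 1.
Discriminant D = b^2 - 4ac = (1.311)^2 - 4*(1.15)*1 = 1.718721 - (4.6) = -2.881279.
D < 0, so the roots are the complex-conjugate pair z = (-b +/- i sqrt(-D)) / (2a) = -0.57 +/- 0.738i.
For a conjugate pair |z|^2 = z * conj(z) = (product of roots) = c/a = 1/(1.15) = 0.869565, so |z| = sqrt(0.869565) = 0.9325 for both roots.
Moduli of all roots: 0.9325, 0.9325.
All moduli strictly greater than 1? No.
Verdict: Not stationary.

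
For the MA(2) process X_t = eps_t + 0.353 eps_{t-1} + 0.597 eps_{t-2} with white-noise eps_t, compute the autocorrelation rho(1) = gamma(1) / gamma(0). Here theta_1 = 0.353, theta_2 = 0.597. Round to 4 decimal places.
\rho(1) = 0.3806

For an MA(q) process with theta_0 = 1, the autocovariance is
  gamma(k) = sigma^2 * sum_{i=0..q-k} theta_i * theta_{i+k},
and rho(k) = gamma(k) / gamma(0). Sigma^2 cancels.
  numerator   = (1)*(0.353) + (0.353)*(0.597) = 0.563741.
  denominator = (1)^2 + (0.353)^2 + (0.597)^2 = 1.481018.
  rho(1) = 0.563741 / 1.481018 = 0.3806.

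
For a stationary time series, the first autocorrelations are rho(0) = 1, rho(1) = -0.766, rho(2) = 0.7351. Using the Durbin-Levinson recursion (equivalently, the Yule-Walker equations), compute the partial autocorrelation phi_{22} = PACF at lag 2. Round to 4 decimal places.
\phi_{22} = 0.3590

The PACF at lag k is phi_{kk}, the last component of the solution
to the Yule-Walker system G_k phi = r_k where
  (G_k)_{ij} = rho(|i - j|), (r_k)_i = rho(i), i,j = 1..k.
Equivalently, Durbin-Levinson gives phi_{kk} iteratively:
  phi_{11} = rho(1)
  phi_{kk} = [rho(k) - sum_{j=1..k-1} phi_{k-1,j} rho(k-j)]
            / [1 - sum_{j=1..k-1} phi_{k-1,j} rho(j)],
  phi_{k,j} = phi_{k-1,j} - phi_{kk} phi_{k-1,k-j},  j = 1..k-1.
Step k = 1:
  phi_11 = rho(1) = -0.766.
Step k = 2:
  phi_22 = [rho(2) - phi_11 rho(1)] / [1 - phi_11 rho(1)] = [0.7351 - (-0.766)(-0.766)] / [1 - (-0.766)(-0.766)]
         = 0.148344 / 0.413244 = 0.359.
Therefore phi_{22} = 0.3590.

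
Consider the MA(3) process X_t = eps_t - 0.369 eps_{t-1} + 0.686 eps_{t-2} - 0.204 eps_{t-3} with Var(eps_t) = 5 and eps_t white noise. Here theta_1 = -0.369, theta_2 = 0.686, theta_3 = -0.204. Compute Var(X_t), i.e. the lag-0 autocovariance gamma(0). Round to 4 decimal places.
\gamma(0) = 8.2419

For an MA(q) process X_t = eps_t + sum_i theta_i eps_{t-i} with
Var(eps_t) = sigma^2, the variance is
  gamma(0) = sigma^2 * (1 + sum_i theta_i^2).
  sum_i theta_i^2 = (-0.369)^2 + (0.686)^2 + (-0.204)^2 = 0.136161 + 0.470596 + 0.041616 = 0.648373.
  gamma(0) = 5 * (1 + 0.648373) = 5 * 1.648373 = 8.241865, which rounds to 8.2419.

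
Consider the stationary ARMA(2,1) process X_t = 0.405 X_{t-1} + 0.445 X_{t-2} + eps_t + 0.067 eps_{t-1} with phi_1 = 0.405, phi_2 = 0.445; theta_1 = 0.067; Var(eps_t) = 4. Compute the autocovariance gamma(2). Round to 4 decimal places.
\gamma(2) = 8.9044

Multiply the model equation by X_{t-k} and take expectations. With theta_0 = psi_0 = 1 and psi_j the MA(infinity) weights, this gives
  gamma(k) - sum_i phi_i gamma(k-i) = c_k,
  c_k = sigma^2 * sum_{j=k..q} theta_j psi_{j-k}   (c_k = 0 for k > q),
using gamma(-m) = gamma(m).
psi-weights needed (psi_j = theta_j + sum_i phi_i psi_{j-i}):
  psi_1 = theta_1 + phi_1 = 0.067 + (0.405) = 0.472
Right-hand sides:
  c_0 = sigma^2 (1 + theta_1 psi_1) = 4 * (1 + (0.067)(0.472)) = 4 * 1.031624 = 4.126496
  c_1 = sigma^2 theta_1 = 4 * (0.067) = 0.268
  c_2 = 0
Equations for k = 0, 1, 2 (AR order 2, c_2 = 0):
  (E0) gamma(0) = phi_1 gamma(1) + phi_2 gamma(2) + c_0
  (E1) gamma(1) = phi_1 gamma(0) + phi_2 gamma(1) + c_1
  (E2) gamma(2) = phi_1 gamma(1) + phi_2 gamma(0)
From (E1): gamma(1) = A gamma(0) + B with
  A = phi_1 / (1 - phi_2) = 0.405 / 0.555 = 0.72973,   B = c_1 / (1 - phi_2) = 0.268 / 0.555 = 0.482883.
Insert (E2) into (E0): gamma(0) (1 - phi_2^2) = phi_1 (1 + phi_2) gamma(1) + c_0.
  phi_1 (1 + phi_2) = (0.405)(1.445) = 0.585225,   1 - phi_2^2 = 0.801975.
Replace gamma(1) by A gamma(0) + B and collect gamma(0):
  gamma(0) [0.801975 - (0.585225)(0.72973)] = (0.585225)(0.482883) + 4.126496
  gamma(0) * 0.374919 = 4.409091
  gamma(0) = 4.409091 / 0.374919 = 11.760119.
  gamma(1) = A gamma(0) + B = (0.72973)(11.760119) + (0.482883) = 9.064591.
  gamma(2) = phi_1 gamma(1) + phi_2 gamma(0) = (0.405)(9.064591) + (0.445)(11.760119) = 8.904413.
Therefore gamma(2) = 8.9044 (to 4 decimal places).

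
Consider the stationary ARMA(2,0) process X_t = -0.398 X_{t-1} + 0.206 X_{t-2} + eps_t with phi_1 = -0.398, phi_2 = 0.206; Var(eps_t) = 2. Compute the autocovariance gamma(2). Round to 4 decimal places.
\gamma(2) = 1.1312

Multiply the model equation by X_{t-k} and take expectations. With theta_0 = psi_0 = 1 and psi_j the MA(infinity) weights, this gives
  gamma(k) - sum_i phi_i gamma(k-i) = c_k,
  c_k = sigma^2 * sum_{j=k..q} theta_j psi_{j-k}   (c_k = 0 for k > q),
using gamma(-m) = gamma(m).
Pure AR (q = 0): c_0 = sigma^2 = 2, c_k = 0 for k >= 1.
Equations for k = 0, 1, 2 (AR order 2, c_2 = 0):
  (E0) gamma(0) = phi_1 gamma(1) + phi_2 gamma(2) + c_0
  (E1) gamma(1) = phi_1 gamma(0) + phi_2 gamma(1) + c_1
  (E2) gamma(2) = phi_1 gamma(1) + phi_2 gamma(0)
From (E1): gamma(1) = A gamma(0) + B with
  A = phi_1 / (1 - phi_2) = -0.398 / 0.794 = -0.501259,   B = c_1 / (1 - phi_2) = 0 / 0.794 = 0.
Insert (E2) into (E0): gamma(0) (1 - phi_2^2) = phi_1 (1 + phi_2) gamma(1) + c_0.
  phi_1 (1 + phi_2) = (-0.398)(1.206) = -0.479988,   1 - phi_2^2 = 0.957564.
Replace gamma(1) by A gamma(0) + B and collect gamma(0):
  gamma(0) [0.957564 - (-0.479988)(-0.501259)] = c_0 = 2
  gamma(0) * 0.716965 = 2
  gamma(0) = 2 / 0.716965 = 2.789535.
  gamma(1) = A gamma(0) = (-0.501259)(2.789535) = -1.398281.
  gamma(2) = phi_1 gamma(1) + phi_2 gamma(0) = (-0.398)(-1.398281) + (0.206)(2.789535) = 1.13116.
Therefore gamma(2) = 1.1312 (to 4 decimal places).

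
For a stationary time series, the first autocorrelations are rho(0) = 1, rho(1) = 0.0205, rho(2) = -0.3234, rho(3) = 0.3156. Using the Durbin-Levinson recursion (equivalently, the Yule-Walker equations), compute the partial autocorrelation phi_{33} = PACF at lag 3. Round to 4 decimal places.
\phi_{33} = 0.3700

The PACF at lag k is phi_{kk}, the last component of the solution
to the Yule-Walker system G_k phi = r_k where
  (G_k)_{ij} = rho(|i - j|), (r_k)_i = rho(i), i,j = 1..k.
Equivalently, Durbin-Levinson gives phi_{kk} iteratively:
  phi_{11} = rho(1)
  phi_{kk} = [rho(k) - sum_{j=1..k-1} phi_{k-1,j} rho(k-j)]
            / [1 - sum_{j=1..k-1} phi_{k-1,j} rho(j)],
  phi_{k,j} = phi_{k-1,j} - phi_{kk} phi_{k-1,k-j},  j = 1..k-1.
Step k = 1:
  phi_11 = rho(1) = 0.0205.
Step k = 2:
  phi_22 = [rho(2) - phi_11 rho(1)] / [1 - phi_11 rho(1)] = [-0.3234 - (0.0205)(0.0205)] / [1 - (0.0205)(0.0205)]
         = -0.32382025 / 0.99957975 = -0.323956.
  Update: phi_21 = phi_11 - phi_22 phi_11 = 0.0205 - (-0.323956)(0.0205) = 0.027141.
Step k = 3:
  phi_33 = [rho(3) - phi_21 rho(2) - phi_22 rho(1)] / [1 - phi_21 rho(1) - phi_22 rho(2)]
    numerator   = 0.3156 - (0.027141)(-0.3234) - (-0.323956)(0.0205) = 0.33101854
    denominator = 1 - (0.027141)(0.0205) - (-0.323956)(-0.3234) = 0.89467611
  phi_33 = 0.33101854 / 0.89467611 = 0.37.
Therefore phi_{33} = 0.3700.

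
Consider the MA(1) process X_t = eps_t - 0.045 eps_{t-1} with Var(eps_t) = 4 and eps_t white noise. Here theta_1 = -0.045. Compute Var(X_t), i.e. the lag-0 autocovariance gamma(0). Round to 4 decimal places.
\gamma(0) = 4.0081

For an MA(q) process X_t = eps_t + sum_i theta_i eps_{t-i} with
Var(eps_t) = sigma^2, the variance is
  gamma(0) = sigma^2 * (1 + sum_i theta_i^2).
  sum_i theta_i^2 = (-0.045)^2 = 0.002025.
  gamma(0) = 4 * (1 + 0.002025) = 4 * 1.002025 = 4.0081.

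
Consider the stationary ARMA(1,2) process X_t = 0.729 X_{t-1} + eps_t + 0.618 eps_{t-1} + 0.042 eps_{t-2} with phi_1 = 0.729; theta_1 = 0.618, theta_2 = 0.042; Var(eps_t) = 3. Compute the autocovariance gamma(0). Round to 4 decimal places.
\gamma(0) = 15.1564

Multiply the model equation by X_{t-k} and take expectations. With theta_0 = psi_0 = 1 and psi_j the MA(infinity) weights, this gives
  gamma(k) - sum_i phi_i gamma(k-i) = c_k,
  c_k = sigma^2 * sum_{j=k..q} theta_j psi_{j-k}   (c_k = 0 for k > q),
using gamma(-m) = gamma(m).
psi-weights needed (psi_j = theta_j + sum_i phi_i psi_{j-i}):
  psi_1 = theta_1 + phi_1 = 0.618 + (0.729) = 1.347
  psi_2 = theta_2 + phi_1 psi_1 = 0.042 + (0.729)(1.347) = 1.023963
Right-hand sides:
  c_0 = sigma^2 (1 + theta_1 psi_1 + theta_2 psi_2) = 3 * (1 + (0.618)(1.347) + (0.042)(1.023963)) = 3 * 1.875452 = 5.626357
  c_1 = sigma^2 (theta_1 + theta_2 psi_1) = 3 * (0.618 + (0.042)(1.347)) = 2.023722
  c_2 = sigma^2 theta_2 = 3 * (0.042) = 0.126
Equations for k = 0 and k = 1 (AR order 1):
  gamma(0) = phi_1 gamma(1) + c_0
  gamma(1) = phi_1 gamma(0) + c_1
Substituting the second into the first: gamma(0) (1 - phi_1^2) = c_0 + phi_1 c_1, so
  gamma(0) = (c_0 + phi_1 c_1) / (1 - phi_1^2) = (5.626357 + (0.729)(2.023722)) / (1 - (0.729)^2) = 7.101651 / 0.468559 = 15.156364.
Therefore gamma(0) = 15.1564 (to 4 decimal places).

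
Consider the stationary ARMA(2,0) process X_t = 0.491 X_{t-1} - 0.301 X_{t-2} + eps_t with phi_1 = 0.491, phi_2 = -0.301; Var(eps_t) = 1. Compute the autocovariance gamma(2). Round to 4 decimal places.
\gamma(2) = -0.1484

Multiply the model equation by X_{t-k} and take expectations. With theta_0 = psi_0 = 1 and psi_j the MA(infinity) weights, this gives
  gamma(k) - sum_i phi_i gamma(k-i) = c_k,
  c_k = sigma^2 * sum_{j=k..q} theta_j psi_{j-k}   (c_k = 0 for k > q),
using gamma(-m) = gamma(m).
Pure AR (q = 0): c_0 = sigma^2 = 1, c_k = 0 for k >= 1.
Equations for k = 0, 1, 2 (AR order 2, c_2 = 0):
  (E0) gamma(0) = phi_1 gamma(1) + phi_2 gamma(2) + c_0
  (E1) gamma(1) = phi_1 gamma(0) + phi_2 gamma(1) + c_1
  (E2) gamma(2) = phi_1 gamma(1) + phi_2 gamma(0)
From (E1): gamma(1) = A gamma(0) + B with
  A = phi_1 / (1 - phi_2) = 0.491 / 1.301 = 0.377402,   B = c_1 / (1 - phi_2) = 0 / 1.301 = 0.
Insert (E2) into (E0): gamma(0) (1 - phi_2^2) = phi_1 (1 + phi_2) gamma(1) + c_0.
  phi_1 (1 + phi_2) = (0.491)(0.699) = 0.343209,   1 - phi_2^2 = 0.909399.
Replace gamma(1) by A gamma(0) + B and collect gamma(0):
  gamma(0) [0.909399 - (0.343209)(0.377402)] = c_0 = 1
  gamma(0) * 0.779871 = 1
  gamma(0) = 1 / 0.779871 = 1.282263.
  gamma(1) = A gamma(0) = (0.377402)(1.282263) = 0.483929.
  gamma(2) = phi_1 gamma(1) + phi_2 gamma(0) = (0.491)(0.483929) + (-0.301)(1.282263) = -0.148352.
Therefore gamma(2) = -0.1484 (to 4 decimal places).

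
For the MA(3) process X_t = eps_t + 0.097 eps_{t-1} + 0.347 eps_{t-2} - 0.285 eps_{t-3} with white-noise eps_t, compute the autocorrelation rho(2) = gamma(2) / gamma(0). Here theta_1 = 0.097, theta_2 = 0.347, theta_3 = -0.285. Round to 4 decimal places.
\rho(2) = 0.2637

For an MA(q) process with theta_0 = 1, the autocovariance is
  gamma(k) = sigma^2 * sum_{i=0..q-k} theta_i * theta_{i+k},
and rho(k) = gamma(k) / gamma(0). Sigma^2 cancels.
  numerator   = (1)*(0.347) + (0.097)*(-0.285) = 0.319355.
  denominator = (1)^2 + (0.097)^2 + (0.347)^2 + (-0.285)^2 = 1.211043.
  rho(2) = 0.319355 / 1.211043 = 0.2637.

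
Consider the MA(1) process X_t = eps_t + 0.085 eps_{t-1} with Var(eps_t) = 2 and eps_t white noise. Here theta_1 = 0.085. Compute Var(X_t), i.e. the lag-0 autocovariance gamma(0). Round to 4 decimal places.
\gamma(0) = 2.0145

For an MA(q) process X_t = eps_t + sum_i theta_i eps_{t-i} with
Var(eps_t) = sigma^2, the variance is
  gamma(0) = sigma^2 * (1 + sum_i theta_i^2).
  sum_i theta_i^2 = (0.085)^2 = 0.007225.
  gamma(0) = 2 * (1 + 0.007225) = 2 * 1.007225 = 2.01445, which rounds to 2.0145.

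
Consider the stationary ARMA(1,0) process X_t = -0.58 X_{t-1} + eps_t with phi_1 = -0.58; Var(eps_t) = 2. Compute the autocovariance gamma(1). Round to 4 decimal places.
\gamma(1) = -1.7480

Multiply the model equation by X_{t-k} and take expectations. With theta_0 = psi_0 = 1 and psi_j the MA(infinity) weights, this gives
  gamma(k) - sum_i phi_i gamma(k-i) = c_k,
  c_k = sigma^2 * sum_{j=k..q} theta_j psi_{j-k}   (c_k = 0 for k > q),
using gamma(-m) = gamma(m).
Pure AR (q = 0): c_0 = sigma^2 = 2, c_k = 0 for k >= 1.
Equations for k = 0 and k = 1 (AR order 1):
  gamma(0) = phi_1 gamma(1) + c_0
  gamma(1) = phi_1 gamma(0) + c_1
Substituting the second into the first: gamma(0) (1 - phi_1^2) = c_0 + phi_1 c_1, so
  gamma(0) = c_0 / (1 - phi_1^2) = 2 / (1 - (-0.58)^2) = 2 / 0.6636 = 3.013864.
  gamma(1) = phi_1 gamma(0) = (-0.58)(3.013864) = -1.748041.
Therefore gamma(1) = -1.7480 (to 4 decimal places).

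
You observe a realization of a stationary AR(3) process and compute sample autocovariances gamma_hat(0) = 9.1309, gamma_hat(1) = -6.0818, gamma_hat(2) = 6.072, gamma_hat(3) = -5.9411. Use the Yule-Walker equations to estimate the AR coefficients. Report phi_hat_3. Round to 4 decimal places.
\hat\phi_{3} = -0.2540

The Yule-Walker equations for an AR(p) process read, in matrix form,
  Gamma_p phi = r_p,   with   (Gamma_p)_{ij} = gamma(|i - j|),
                       (r_p)_i = gamma(i),   i,j = 1..p.
Substitute the sample gammas (Toeplitz matrix and right-hand side of size 3):
  Gamma_p = [[9.1309, -6.0818, 6.072], [-6.0818, 9.1309, -6.0818], [6.072, -6.0818, 9.1309]]
  r_p     = [-6.0818, 6.072, -5.9411]
Written out (R1..R3):
  (R1) 9.1309 phi_1 - 6.0818 phi_2 + 6.072 phi_3 = -6.0818
  (R2) -6.0818 phi_1 + 9.1309 phi_2 - 6.0818 phi_3 = 6.072
  (R3) 6.072 phi_1 - 6.0818 phi_2 + 9.1309 phi_3 = -5.9411
Gaussian elimination:
  R2 <- R2 - (-6.0818/9.1309) R1 = R2 - (-0.666068) R1:  5.080008 phi_2 - 2.037435 phi_3 = 2.021108
  R3 <- R3 - (6.072/9.1309) R1 = R3 - (0.664995) R1:  -2.037435 phi_2 + 5.093052 phi_3 = -1.896735
  R3 <- R3 - (-2.037435/5.080008) R2 = R3 - (-0.401069) R2:  4.275899 phi_3 = -1.086131
Back-substitution:
  phi_hat_3 = -1.086131 / 4.275899 = -0.254012
  phi_hat_2 = (2.021108 - (-2.037435)(-0.254012)) / 5.080008 = 0.295979
  phi_hat_1 = (-6.0818 - (-6.0818)(0.295979) - (6.072)(-0.254012)) / 9.1309 = -0.300009
So phi_hat = [-0.3000, 0.2960, -0.2540].
Therefore phi_hat_3 = -0.2540.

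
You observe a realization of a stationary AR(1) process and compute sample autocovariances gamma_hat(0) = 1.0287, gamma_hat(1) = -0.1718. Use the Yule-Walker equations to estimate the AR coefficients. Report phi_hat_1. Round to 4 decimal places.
\hat\phi_{1} = -0.1670

The Yule-Walker equations for an AR(p) process read, in matrix form,
  Gamma_p phi = r_p,   with   (Gamma_p)_{ij} = gamma(|i - j|),
                       (r_p)_i = gamma(i),   i,j = 1..p.
Substitute the sample gammas (Toeplitz matrix and right-hand side of size 1):
  Gamma_p = [[1.0287]]
  r_p     = [-0.1718]
With p = 1 this is the single equation gamma(0) phi_1 = gamma(1):
  phi_hat_1 = gamma(1) / gamma(0) = -0.1718 / 1.0287 = -0.1670.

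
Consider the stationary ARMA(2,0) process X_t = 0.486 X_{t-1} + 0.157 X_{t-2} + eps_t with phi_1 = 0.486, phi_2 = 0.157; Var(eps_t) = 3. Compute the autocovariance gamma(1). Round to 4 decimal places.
\gamma(1) = 2.6560

Multiply the model equation by X_{t-k} and take expectations. With theta_0 = psi_0 = 1 and psi_j the MA(infinity) weights, this gives
  gamma(k) - sum_i phi_i gamma(k-i) = c_k,
  c_k = sigma^2 * sum_{j=k..q} theta_j psi_{j-k}   (c_k = 0 for k > q),
using gamma(-m) = gamma(m).
Pure AR (q = 0): c_0 = sigma^2 = 3, c_k = 0 for k >= 1.
Equations for k = 0, 1, 2 (AR order 2, c_2 = 0):
  (E0) gamma(0) = phi_1 gamma(1) + phi_2 gamma(2) + c_0
  (E1) gamma(1) = phi_1 gamma(0) + phi_2 gamma(1) + c_1
  (E2) gamma(2) = phi_1 gamma(1) + phi_2 gamma(0)
From (E1): gamma(1) = A gamma(0) + B with
  A = phi_1 / (1 - phi_2) = 0.486 / 0.843 = 0.576512,   B = c_1 / (1 - phi_2) = 0 / 0.843 = 0.
Insert (E2) into (E0): gamma(0) (1 - phi_2^2) = phi_1 (1 + phi_2) gamma(1) + c_0.
  phi_1 (1 + phi_2) = (0.486)(1.157) = 0.562302,   1 - phi_2^2 = 0.975351.
Replace gamma(1) by A gamma(0) + B and collect gamma(0):
  gamma(0) [0.975351 - (0.562302)(0.576512)] = c_0 = 3
  gamma(0) * 0.651177 = 3
  gamma(0) = 3 / 0.651177 = 4.607043.
  gamma(1) = A gamma(0) = (0.576512)(4.607043) = 2.656018.
Therefore gamma(1) = 2.6560 (to 4 decimal places).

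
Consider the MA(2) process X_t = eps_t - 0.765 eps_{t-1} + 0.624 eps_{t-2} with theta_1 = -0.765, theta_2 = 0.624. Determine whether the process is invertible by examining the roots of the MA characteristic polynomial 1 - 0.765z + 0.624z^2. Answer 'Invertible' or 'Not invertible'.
\text{Invertible}

The MA(q) characteristic polynomial is P(z) = 1 - 0.765z + 0.624z^2.
Invertibility requires all roots to lie outside the unit circle, i.e. |z| > 1 for every root.
Set 1 + (-0.765) z + (0.624) z^2 = 0, i.e. a z^2 + b z + c = 0 with a = 0.624, b = -0.765, c = 1.
Discriminant D = b^2 - 4ac = (-0.765)^2 - 4*(0.624)*1 = 0.585225 - (2.496) = -1.910775.
D < 0, so the roots are the complex-conjugate pair z = (-b +/- i sqrt(-D)) / (2a) = 0.613 +/- 1.1076i.
For a conjugate pair |z|^2 = z * conj(z) = (product of roots) = c/a = 1/(0.624) = 1.602564, so |z| = sqrt(1.602564) = 1.2659 for both roots.
Moduli of all roots: 1.2659, 1.2659.
All moduli strictly greater than 1? Yes.
Verdict: Invertible.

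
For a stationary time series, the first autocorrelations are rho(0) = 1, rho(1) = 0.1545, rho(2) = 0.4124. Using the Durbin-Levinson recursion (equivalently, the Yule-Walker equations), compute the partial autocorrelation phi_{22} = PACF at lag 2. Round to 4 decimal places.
\phi_{22} = 0.3980

The PACF at lag k is phi_{kk}, the last component of the solution
to the Yule-Walker system G_k phi = r_k where
  (G_k)_{ij} = rho(|i - j|), (r_k)_i = rho(i), i,j = 1..k.
Equivalently, Durbin-Levinson gives phi_{kk} iteratively:
  phi_{11} = rho(1)
  phi_{kk} = [rho(k) - sum_{j=1..k-1} phi_{k-1,j} rho(k-j)]
            / [1 - sum_{j=1..k-1} phi_{k-1,j} rho(j)],
  phi_{k,j} = phi_{k-1,j} - phi_{kk} phi_{k-1,k-j},  j = 1..k-1.
Step k = 1:
  phi_11 = rho(1) = 0.1545.
Step k = 2:
  phi_22 = [rho(2) - phi_11 rho(1)] / [1 - phi_11 rho(1)] = [0.4124 - (0.1545)(0.1545)] / [1 - (0.1545)(0.1545)]
         = 0.38852975 / 0.97612975 = 0.398.
Therefore phi_{22} = 0.3980.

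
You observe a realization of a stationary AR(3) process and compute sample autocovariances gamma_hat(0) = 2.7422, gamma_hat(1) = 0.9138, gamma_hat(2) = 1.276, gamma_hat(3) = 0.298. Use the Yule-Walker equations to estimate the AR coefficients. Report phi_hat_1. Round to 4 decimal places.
\hat\phi_{1} = 0.2630

The Yule-Walker equations for an AR(p) process read, in matrix form,
  Gamma_p phi = r_p,   with   (Gamma_p)_{ij} = gamma(|i - j|),
                       (r_p)_i = gamma(i),   i,j = 1..p.
Substitute the sample gammas (Toeplitz matrix and right-hand side of size 3):
  Gamma_p = [[2.7422, 0.9138, 1.276], [0.9138, 2.7422, 0.9138], [1.276, 0.9138, 2.7422]]
  r_p     = [0.9138, 1.276, 0.298]
Written out (R1..R3):
  (R1) 2.7422 phi_1 + 0.9138 phi_2 + 1.276 phi_3 = 0.9138
  (R2) 0.9138 phi_1 + 2.7422 phi_2 + 0.9138 phi_3 = 1.276
  (R3) 1.276 phi_1 + 0.9138 phi_2 + 2.7422 phi_3 = 0.298
Gaussian elimination:
  R2 <- R2 - (0.9138/2.7422) R1 = R2 - (0.333236) R1:  2.437689 phi_2 + 0.488591 phi_3 = 0.971489
  R3 <- R3 - (1.276/2.7422) R1 = R3 - (0.46532) R1:  0.488591 phi_2 + 2.148452 phi_3 = -0.127209
  R3 <- R3 - (0.488591/2.437689) R2 = R3 - (0.200432) R2:  2.050523 phi_3 = -0.321927
Back-substitution:
  phi_hat_3 = -0.321927 / 2.050523 = -0.156997
  phi_hat_2 = (0.971489 - (0.488591)(-0.156997)) / 2.437689 = 0.429996
  phi_hat_1 = (0.9138 - (0.9138)(0.429996) - (1.276)(-0.156997)) / 2.7422 = 0.263
So phi_hat = [0.2630, 0.4300, -0.1570].
Therefore phi_hat_1 = 0.2630.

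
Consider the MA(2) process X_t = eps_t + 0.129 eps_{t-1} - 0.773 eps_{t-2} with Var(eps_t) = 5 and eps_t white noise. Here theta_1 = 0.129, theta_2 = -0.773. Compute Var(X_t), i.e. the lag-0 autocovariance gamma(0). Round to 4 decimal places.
\gamma(0) = 8.0709

For an MA(q) process X_t = eps_t + sum_i theta_i eps_{t-i} with
Var(eps_t) = sigma^2, the variance is
  gamma(0) = sigma^2 * (1 + sum_i theta_i^2).
  sum_i theta_i^2 = (0.129)^2 + (-0.773)^2 = 0.016641 + 0.597529 = 0.61417.
  gamma(0) = 5 * (1 + 0.61417) = 5 * 1.61417 = 8.07085, which rounds to 8.0709.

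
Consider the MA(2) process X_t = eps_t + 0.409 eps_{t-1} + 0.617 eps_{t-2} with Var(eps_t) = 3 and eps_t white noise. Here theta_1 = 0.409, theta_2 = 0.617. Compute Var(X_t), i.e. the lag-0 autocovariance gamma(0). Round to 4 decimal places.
\gamma(0) = 4.6439

For an MA(q) process X_t = eps_t + sum_i theta_i eps_{t-i} with
Var(eps_t) = sigma^2, the variance is
  gamma(0) = sigma^2 * (1 + sum_i theta_i^2).
  sum_i theta_i^2 = (0.409)^2 + (0.617)^2 = 0.167281 + 0.380689 = 0.54797.
  gamma(0) = 3 * (1 + 0.54797) = 3 * 1.54797 = 4.64391, which rounds to 4.6439.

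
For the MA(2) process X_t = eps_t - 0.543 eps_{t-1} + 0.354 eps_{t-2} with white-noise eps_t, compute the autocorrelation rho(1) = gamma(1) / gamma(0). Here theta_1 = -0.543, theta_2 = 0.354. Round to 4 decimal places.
\rho(1) = -0.5177

For an MA(q) process with theta_0 = 1, the autocovariance is
  gamma(k) = sigma^2 * sum_{i=0..q-k} theta_i * theta_{i+k},
and rho(k) = gamma(k) / gamma(0). Sigma^2 cancels.
  numerator   = (1)*(-0.543) + (-0.543)*(0.354) = -0.735222.
  denominator = (1)^2 + (-0.543)^2 + (0.354)^2 = 1.420165.
  rho(1) = -0.735222 / 1.420165 = -0.5177.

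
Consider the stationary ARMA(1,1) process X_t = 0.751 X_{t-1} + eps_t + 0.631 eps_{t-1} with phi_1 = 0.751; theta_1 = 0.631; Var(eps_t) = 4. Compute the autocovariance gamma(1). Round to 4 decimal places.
\gamma(1) = 18.6872

Multiply the model equation by X_{t-k} and take expectations. With theta_0 = psi_0 = 1 and psi_j the MA(infinity) weights, this gives
  gamma(k) - sum_i phi_i gamma(k-i) = c_k,
  c_k = sigma^2 * sum_{j=k..q} theta_j psi_{j-k}   (c_k = 0 for k > q),
using gamma(-m) = gamma(m).
psi-weights needed (psi_j = theta_j + sum_i phi_i psi_{j-i}):
  psi_1 = theta_1 + phi_1 = 0.631 + (0.751) = 1.382
Right-hand sides:
  c_0 = sigma^2 (1 + theta_1 psi_1) = 4 * (1 + (0.631)(1.382)) = 4 * 1.872042 = 7.488168
  c_1 = sigma^2 theta_1 = 4 * (0.631) = 2.524
  c_2 = 0
Equations for k = 0 and k = 1 (AR order 1):
  gamma(0) = phi_1 gamma(1) + c_0
  gamma(1) = phi_1 gamma(0) + c_1
Substituting the second into the first: gamma(0) (1 - phi_1^2) = c_0 + phi_1 c_1, so
  gamma(0) = (c_0 + phi_1 c_1) / (1 - phi_1^2) = (7.488168 + (0.751)(2.524)) / (1 - (0.751)^2) = 9.383692 / 0.435999 = 21.522279.
  gamma(1) = phi_1 gamma(0) + c_1 = (0.751)(21.522279) + (2.524) = 18.687231.
Therefore gamma(1) = 18.6872 (to 4 decimal places).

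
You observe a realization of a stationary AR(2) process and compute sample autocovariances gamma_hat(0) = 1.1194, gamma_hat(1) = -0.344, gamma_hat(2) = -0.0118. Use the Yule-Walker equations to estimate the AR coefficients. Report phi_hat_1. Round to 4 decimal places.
\hat\phi_{1} = -0.3429

The Yule-Walker equations for an AR(p) process read, in matrix form,
  Gamma_p phi = r_p,   with   (Gamma_p)_{ij} = gamma(|i - j|),
                       (r_p)_i = gamma(i),   i,j = 1..p.
Substitute the sample gammas (Toeplitz matrix and right-hand side of size 2):
  Gamma_p = [[1.1194, -0.344], [-0.344, 1.1194]]
  r_p     = [-0.344, -0.0118]
Written out:
  1.1194 phi_1 - 0.344 phi_2 = -0.344
  -0.344 phi_1 + 1.1194 phi_2 = -0.0118
Solve by Cramer's rule:
  det = gamma(0)^2 - gamma(1)^2 = (1.1194)^2 - (-0.344)^2 = 1.25305636 - 0.118336 = 1.13472036
  phi_hat_1 = [gamma(1) gamma(0) - gamma(1) gamma(2)] / det = [(-0.344)(1.1194) - (-0.344)(-0.0118)] / 1.13472036 = -0.3891328 / 1.13472036 = -0.3429
  phi_hat_2 = [gamma(0) gamma(2) - gamma(1)^2] / det = [(1.1194)(-0.0118) - (-0.344)^2] / 1.13472036 = -0.13154492 / 1.13472036 = -0.1159
So phi_hat = [-0.3429, -0.1159].
Therefore phi_hat_1 = -0.3429.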